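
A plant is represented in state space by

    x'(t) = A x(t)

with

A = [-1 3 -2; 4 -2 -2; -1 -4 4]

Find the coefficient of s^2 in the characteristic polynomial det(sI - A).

-1

Expand det(sI - A) for the 3×3 matrix.
p(s) = s^3 - s^2 - 32s - 10.
(Check: constant term = det(-A) = (-1)^3 det A = -10; coefficient of s^2 = -tr A = -1.)
The coefficient of s^2 is -1.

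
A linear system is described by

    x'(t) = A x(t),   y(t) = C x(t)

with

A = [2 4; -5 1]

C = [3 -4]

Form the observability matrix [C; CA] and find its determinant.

128

CA = [[26, 8]]
Observability matrix O = [C; CA] = [[3, -4], [26, 8]]
det(O) = 3·8 - (-4)·26 = 24 - (-104) = 128
Since det(O) ≠ 0, rank(O) = 2 and the system is completely observable.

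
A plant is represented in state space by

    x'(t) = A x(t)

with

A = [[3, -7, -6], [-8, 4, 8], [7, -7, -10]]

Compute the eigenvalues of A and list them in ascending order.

-4, -3, 4

det(sI - A) = s^3 - (tr A)s^2 + (M11 + M22 + M33)s - det A, where Mii is the 2×2 principal minor of A obtained by deleting row i and column i.
tr A = 3 + 4 + (-10) = -3; M11 = 4·(-10) - 8·(-7) = -40 - (-56) = 16; M22 = 3·(-10) - (-6)·7 = -30 - (-42) = 12; M33 = 3·4 - (-7)·(-8) = 12 - 56 = -44; sum of minors = -16.
det A = 3·(4·(-10) - 8·(-7)) - (-7)·((-8)·(-10) - 8·7) + (-6)·((-8)·(-7) - 4·7) = 3·16 - (-7)·24 + (-6)·28 = 48.
So p(s) = det(sI - A) = s^3 + 3s^2 - 16s - 48.
Rational-root test: any integer root divides -48. Testing small divisors, s = -3 works: p(-3) = -27 + 27 + 48 + (-48) = 0, so (s + 3) is a factor.
Dividing, p(s) = (s + 3)(s^2 - 16).
Factor s^2 - 16: two numbers with sum 0 and product -16 are 4 and -4, so s^2 - 16 = (s - 4)(s + 4).
Hence p(s) = (s - 4) (s + 3) (s + 4), with roots -4, -3, 4.
At least one eigenvalue has non-negative real part, so the system is not asymptotically stable.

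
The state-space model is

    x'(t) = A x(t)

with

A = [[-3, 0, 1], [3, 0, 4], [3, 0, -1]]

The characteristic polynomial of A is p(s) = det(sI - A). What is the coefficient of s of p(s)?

0

Expand det(sI - A) for the 3×3 matrix.
p(s) = s^3 + 4s^2.
(Check: constant term = det(-A) = (-1)^3 det A = 0; coefficient of s^2 = -tr A = 4.)
The coefficient of s is 0.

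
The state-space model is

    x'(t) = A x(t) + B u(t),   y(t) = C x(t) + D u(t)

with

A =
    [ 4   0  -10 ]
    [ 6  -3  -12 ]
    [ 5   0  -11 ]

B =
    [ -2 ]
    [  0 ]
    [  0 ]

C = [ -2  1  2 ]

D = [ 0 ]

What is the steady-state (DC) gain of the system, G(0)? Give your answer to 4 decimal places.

G(0) = C(-A)^{-1}B + D = -C A^{-1} B + D.
det A = -18, so A^{-1} = (1/-18)·adj(A) = [[-11/6, 0, 5/3], [-1/3, -1/3, 2/3], [-5/6, 0, 2/3]]
A^{-1} B = [11/3, 2/3, 5/3]^T
C A^{-1} B = -10/3
G(0) = D - C A^{-1} B = 0 - (-10/3) = 10/3 ≈ 3.3333

3.3333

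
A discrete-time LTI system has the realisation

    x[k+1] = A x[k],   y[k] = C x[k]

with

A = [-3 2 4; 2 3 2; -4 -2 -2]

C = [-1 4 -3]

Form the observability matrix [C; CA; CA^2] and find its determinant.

CA = [[23, 16, 10]]
CA^2 = [[-77, 74, 104]]
Observability matrix O = [C; CA; CA^2] = [[-1, 4, -3], [23, 16, 10], [-77, 74, 104]]
Expanding along the first row, det(O) = (-1)·(16·104 - 10·74) - 4·(23·104 - 10·(-77)) + (-3)·(23·74 - 16·(-77)) = (-1)·924 - 4·3162 + (-3)·2934 = -22374
Since det(O) ≠ 0, rank(O) = 3 and the system is completely observable.

-22374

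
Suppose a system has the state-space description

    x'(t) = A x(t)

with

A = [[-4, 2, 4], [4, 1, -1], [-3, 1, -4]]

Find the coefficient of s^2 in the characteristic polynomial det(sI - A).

7

Expand det(sI - A) for the 3×3 matrix.
p(s) = s^3 + 7s^2 + 13s - 78.
(Check: constant term = det(-A) = (-1)^3 det A = -78; coefficient of s^2 = -tr A = 7.)
The coefficient of s^2 is 7.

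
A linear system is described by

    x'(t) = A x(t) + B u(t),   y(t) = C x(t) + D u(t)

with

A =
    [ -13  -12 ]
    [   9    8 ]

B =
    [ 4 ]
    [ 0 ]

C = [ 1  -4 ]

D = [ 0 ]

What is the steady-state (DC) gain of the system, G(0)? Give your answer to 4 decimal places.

G(0) = C(-A)^{-1}B + D = -C A^{-1} B + D.
det A = 4, so A^{-1} = (1/4)·adj(A) = [[2, 3], [-9/4, -13/4]]
A^{-1} B = [8, -9]^T
C A^{-1} B = 44
G(0) = D - C A^{-1} B = 0 - (44) = -44

-44.0000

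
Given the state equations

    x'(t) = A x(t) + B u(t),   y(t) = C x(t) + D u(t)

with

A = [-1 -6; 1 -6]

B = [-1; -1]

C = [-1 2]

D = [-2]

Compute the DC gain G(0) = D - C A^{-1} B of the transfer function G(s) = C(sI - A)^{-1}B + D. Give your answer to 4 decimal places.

G(0) = C(-A)^{-1}B + D = -C A^{-1} B + D.
det A = 12, so A^{-1} = (1/12)·adj(A) = [[-1/2, 1/2], [-1/12, -1/12]]
A^{-1} B = [0, 1/6]^T
C A^{-1} B = 1/3
G(0) = D - C A^{-1} B = -2 - (1/3) = -7/3 ≈ -2.3333

-2.3333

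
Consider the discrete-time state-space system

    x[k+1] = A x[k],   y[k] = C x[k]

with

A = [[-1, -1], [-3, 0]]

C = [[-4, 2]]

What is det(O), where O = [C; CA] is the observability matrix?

CA = [[-2, 4]]
Observability matrix O = [C; CA] = [[-4, 2], [-2, 4]]
det(O) = (-4)·4 - 2·(-2) = -16 - (-4) = -12
Since det(O) ≠ 0, rank(O) = 2 and the system is completely observable.

-12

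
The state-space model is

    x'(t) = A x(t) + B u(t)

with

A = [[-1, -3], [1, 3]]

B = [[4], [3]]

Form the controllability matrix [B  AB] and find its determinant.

91

AB = [[-13], [13]]
Controllability matrix C = [B  AB] = [[4, -13], [3, 13]]
det(C) = 4·13 - (-13)·3 = 52 - (-39) = 91
Since det(C) ≠ 0, rank(C) = 2 and the system is completely controllable.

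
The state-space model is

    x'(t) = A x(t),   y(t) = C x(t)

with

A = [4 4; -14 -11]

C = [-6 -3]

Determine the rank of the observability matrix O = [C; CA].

CA = [[18, 9]]
Observability matrix O = [C; CA] = [[-6, -3], [18, 9]]
Every row of O is a scalar multiple of row 1 = [-6, -3] (multipliers 1, -3), so the rows span a one-dimensional space.
O ≠ 0, hence rank(O) = 1.
rank(O) = 1 < n = 2, so the pair (A, C) is not completely observable.

1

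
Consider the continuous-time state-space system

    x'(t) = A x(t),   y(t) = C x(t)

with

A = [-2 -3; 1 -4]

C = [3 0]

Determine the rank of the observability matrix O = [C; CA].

CA = [[-6, -9]]
Observability matrix O = [C; CA] = [[3, 0], [-6, -9]]
det(O) = 3·(-9) - 0·(-6) = -27 - 0 = -27 ≠ 0, so rank(O) = 2.
rank(O) = 2 = n, so the pair (A, C) is completely observable.

2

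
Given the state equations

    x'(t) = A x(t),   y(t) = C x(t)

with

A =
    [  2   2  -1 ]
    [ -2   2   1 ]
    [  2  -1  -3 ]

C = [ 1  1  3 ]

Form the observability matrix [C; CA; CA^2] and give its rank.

CA = [[6, 1, -9]]
CA^2 = [[-8, 23, 22]]
Observability matrix O = [C; CA; CA^2] = [[1, 1, 3], [6, 1, -9], [-8, 23, 22]]
det(O) = 1·(1·22 - (-9)·23) - 1·(6·22 - (-9)·(-8)) + 3·(6·23 - 1·(-8)) = 1·229 - 1·60 + 3·146 = 607 ≠ 0, so rank(O) = 3.
rank(O) = 3 = n, so the pair (A, C) is completely observable.

3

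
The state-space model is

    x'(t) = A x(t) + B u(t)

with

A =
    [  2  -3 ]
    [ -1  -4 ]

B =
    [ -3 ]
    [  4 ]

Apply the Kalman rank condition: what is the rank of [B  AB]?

2

AB = [[-18], [-13]]
Controllability matrix C = [B  AB] = [[-3, -18], [4, -13]]
det(C) = (-3)·(-13) - (-18)·4 = 39 - (-72) = 111 ≠ 0, so rank(C) = 2.
rank(C) = 2 = n, so the pair (A, B) is completely controllable.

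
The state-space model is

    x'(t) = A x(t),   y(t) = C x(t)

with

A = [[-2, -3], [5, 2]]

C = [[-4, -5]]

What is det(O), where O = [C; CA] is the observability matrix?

CA = [[-17, 2]]
Observability matrix O = [C; CA] = [[-4, -5], [-17, 2]]
det(O) = (-4)·2 - (-5)·(-17) = -8 - 85 = -93
Since det(O) ≠ 0, rank(O) = 2 and the system is completely observable.

-93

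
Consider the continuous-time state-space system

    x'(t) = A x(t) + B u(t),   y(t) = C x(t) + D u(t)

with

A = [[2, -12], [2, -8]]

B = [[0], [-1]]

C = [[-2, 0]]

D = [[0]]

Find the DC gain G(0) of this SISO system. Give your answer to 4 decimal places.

G(0) = C(-A)^{-1}B + D = -C A^{-1} B + D.
det A = 8, so A^{-1} = (1/8)·adj(A) = [[-1, 3/2], [-1/4, 1/4]]
A^{-1} B = [-3/2, -1/4]^T
C A^{-1} B = 3
G(0) = D - C A^{-1} B = 0 - (3) = -3

-3.0000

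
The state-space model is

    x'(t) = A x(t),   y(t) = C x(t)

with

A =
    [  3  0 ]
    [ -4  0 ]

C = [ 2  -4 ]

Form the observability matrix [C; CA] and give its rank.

2

CA = [[22, 0]]
Observability matrix O = [C; CA] = [[2, -4], [22, 0]]
det(O) = 2·0 - (-4)·22 = 0 - (-88) = 88 ≠ 0, so rank(O) = 2.
rank(O) = 2 = n, so the pair (A, C) is completely observable.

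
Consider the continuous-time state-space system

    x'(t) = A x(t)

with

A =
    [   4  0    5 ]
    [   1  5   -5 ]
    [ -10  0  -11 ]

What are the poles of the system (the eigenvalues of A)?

det(sI - A) = s^3 - (tr A)s^2 + (M11 + M22 + M33)s - det A, where Mii is the 2×2 principal minor of A obtained by deleting row i and column i.
tr A = 4 + 5 + (-11) = -2; M11 = 5·(-11) - (-5)·0 = -55 - 0 = -55; M22 = 4·(-11) - 5·(-10) = -44 - (-50) = 6; M33 = 4·5 - 0·1 = 20 - 0 = 20; sum of minors = -29.
det A = 4·(5·(-11) - (-5)·0) - 0·(1·(-11) - (-5)·(-10)) + 5·(1·0 - 5·(-10)) = 4·(-55) - 0·(-61) + 5·50 = 30.
So p(s) = det(sI - A) = s^3 + 2s^2 - 29s - 30.
Rational-root test: any integer root divides -30. Testing small divisors, s = -1 works: p(-1) = -1 + 2 + 29 + (-30) = 0, so (s + 1) is a factor.
Dividing, p(s) = (s + 1)(s^2 + s - 30).
Factor s^2 + s - 30: two numbers with sum -1 and product -30 are 5 and -6, so s^2 + s - 30 = (s - 5)(s + 6).
Hence p(s) = (s - 5) (s + 1) (s + 6), with roots -6, -1, 5.
At least one eigenvalue has non-negative real part, so the system is not asymptotically stable.

-6, -1, 5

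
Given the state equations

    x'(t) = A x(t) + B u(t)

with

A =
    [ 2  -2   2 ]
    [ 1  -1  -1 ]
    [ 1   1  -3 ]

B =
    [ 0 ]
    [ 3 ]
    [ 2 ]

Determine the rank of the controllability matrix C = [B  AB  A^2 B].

3

AB = [[-2], [-5], [-3]]
A^2B = [[0], [6], [2]]
Controllability matrix C = [B  AB  A^2B] = [[0, -2, 0], [3, -5, 6], [2, -3, 2]]
det(C) = 0·((-5)·2 - 6·(-3)) - (-2)·(3·2 - 6·2) + 0·(3·(-3) - (-5)·2) = 0·8 - (-2)·(-6) + 0·1 = -12 ≠ 0, so rank(C) = 3.
rank(C) = 3 = n, so the pair (A, B) is completely controllable.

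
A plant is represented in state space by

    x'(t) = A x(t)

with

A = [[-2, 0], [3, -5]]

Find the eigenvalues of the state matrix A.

-5, -2

det(sI - A) = s^2 - (tr A)s + det A, with tr A = (-2) + (-5) = -7 and det A = (-2)·(-5) - 0·3 = 10 - 0 = 10.
So p(s) = det(sI - A) = s^2 + 7s + 10.
Factor s^2 + 7s + 10: two numbers with sum -7 and product 10 are -2 and -5, so s^2 + 7s + 10 = (s + 2)(s + 5).
Hence p(s) = (s + 2) (s + 5), with roots -5, -2.
All eigenvalues have negative real part, so the system is asymptotically stable.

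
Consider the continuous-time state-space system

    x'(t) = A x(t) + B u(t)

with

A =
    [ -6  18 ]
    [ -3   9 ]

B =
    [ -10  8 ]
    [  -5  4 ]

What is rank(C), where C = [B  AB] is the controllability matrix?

AB = [[-30, 24], [-15, 12]]
Controllability matrix C = [B  AB] = [[-10, 8, -30, 24], [-5, 4, -15, 12]]
Every column of C is a scalar multiple of column 1 = [-10, -5] (multipliers 1, -4/5, 3, -12/5), so the columns span a one-dimensional space.
C ≠ 0, hence rank(C) = 1.
rank(C) = 1 < n = 2, so the pair (A, B) is not completely controllable.

1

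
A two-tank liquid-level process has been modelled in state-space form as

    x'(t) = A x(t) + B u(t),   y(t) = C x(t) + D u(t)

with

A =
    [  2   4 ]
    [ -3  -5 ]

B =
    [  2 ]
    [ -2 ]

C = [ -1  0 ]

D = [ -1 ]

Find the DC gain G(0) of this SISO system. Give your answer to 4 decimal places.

G(0) = C(-A)^{-1}B + D = -C A^{-1} B + D.
det A = 2, so A^{-1} = (1/2)·adj(A) = [[-5/2, -2], [3/2, 1]]
A^{-1} B = [-1, 1]^T
C A^{-1} B = 1
G(0) = D - C A^{-1} B = -1 - (1) = -2

-2.0000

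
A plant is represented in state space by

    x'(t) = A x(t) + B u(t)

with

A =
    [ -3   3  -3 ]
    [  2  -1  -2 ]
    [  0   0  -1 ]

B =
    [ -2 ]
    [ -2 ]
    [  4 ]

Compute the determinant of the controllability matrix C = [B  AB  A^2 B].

AB = [[-12], [-10], [-4]]
A^2B = [[18], [-6], [4]]
Controllability matrix C = [B  AB  A^2B] = [[-2, -12, 18], [-2, -10, -6], [4, -4, 4]]
Expanding along the first row, det(C) = (-2)·((-10)·4 - (-6)·(-4)) - (-12)·((-2)·4 - (-6)·4) + 18·((-2)·(-4) - (-10)·4) = (-2)·(-64) - (-12)·16 + 18·48 = 1184
Since det(C) ≠ 0, rank(C) = 3 and the system is completely controllable.

1184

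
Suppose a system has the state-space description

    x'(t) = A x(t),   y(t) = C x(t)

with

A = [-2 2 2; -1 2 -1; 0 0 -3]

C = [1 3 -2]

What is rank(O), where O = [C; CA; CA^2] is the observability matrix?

3

CA = [[-5, 8, 5]]
CA^2 = [[2, 6, -33]]
Observability matrix O = [C; CA; CA^2] = [[1, 3, -2], [-5, 8, 5], [2, 6, -33]]
det(O) = 1·(8·(-33) - 5·6) - 3·((-5)·(-33) - 5·2) + (-2)·((-5)·6 - 8·2) = 1·(-294) - 3·155 + (-2)·(-46) = -667 ≠ 0, so rank(O) = 3.
rank(O) = 3 = n, so the pair (A, C) is completely observable.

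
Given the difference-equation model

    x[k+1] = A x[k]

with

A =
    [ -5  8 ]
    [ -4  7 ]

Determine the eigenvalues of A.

det(zI - A) = z^2 - (tr A)z + det A, with tr A = (-5) + 7 = 2 and det A = (-5)·7 - 8·(-4) = -35 - (-32) = -3.
So p(z) = det(zI - A) = z^2 - 2z - 3.
Factor z^2 - 2z - 3: two numbers with sum 2 and product -3 are 3 and -1, so z^2 - 2z - 3 = (z - 3)(z + 1).
Hence p(z) = (z - 3) (z + 1), with roots -1, 3.

-1, 3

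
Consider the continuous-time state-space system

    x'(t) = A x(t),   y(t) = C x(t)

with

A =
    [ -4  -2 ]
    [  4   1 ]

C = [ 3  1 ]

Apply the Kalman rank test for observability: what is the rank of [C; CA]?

CA = [[-8, -5]]
Observability matrix O = [C; CA] = [[3, 1], [-8, -5]]
det(O) = 3·(-5) - 1·(-8) = -15 - (-8) = -7 ≠ 0, so rank(O) = 2.
rank(O) = 2 = n, so the pair (A, C) is completely observable.

2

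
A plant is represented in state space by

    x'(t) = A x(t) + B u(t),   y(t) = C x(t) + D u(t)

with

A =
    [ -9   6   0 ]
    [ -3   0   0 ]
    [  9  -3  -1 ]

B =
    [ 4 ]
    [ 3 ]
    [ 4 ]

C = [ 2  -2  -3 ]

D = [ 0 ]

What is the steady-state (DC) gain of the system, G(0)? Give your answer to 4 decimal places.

-31.1667

G(0) = C(-A)^{-1}B + D = -C A^{-1} B + D.
det A = -18, so A^{-1} = (1/-18)·adj(A) = [[0, -1/3, 0], [1/6, -1/2, 0], [-1/2, -3/2, -1]]
A^{-1} B = [-1, -5/6, -21/2]^T
C A^{-1} B = 187/6
G(0) = D - C A^{-1} B = 0 - (187/6) = -187/6 ≈ -31.1667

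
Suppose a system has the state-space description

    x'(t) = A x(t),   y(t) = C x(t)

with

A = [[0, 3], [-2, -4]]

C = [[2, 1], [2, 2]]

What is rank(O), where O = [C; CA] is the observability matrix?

CA = [[-2, 2], [-4, -2]]
Observability matrix O = [C; CA] = [[2, 1], [2, 2], [-2, 2], [-4, -2]]
Take the 2×2 submatrix of O formed by rows 1, 2: [[2, 1], [2, 2]]. Its determinant is 2·2 - 1·2 = 4 - 2 = 2 ≠ 0.
So rank(O) ≥ 2; since O has 2 columns, rank(O) = 2.
rank(O) = 2 = n, so the pair (A, C) is completely observable.

2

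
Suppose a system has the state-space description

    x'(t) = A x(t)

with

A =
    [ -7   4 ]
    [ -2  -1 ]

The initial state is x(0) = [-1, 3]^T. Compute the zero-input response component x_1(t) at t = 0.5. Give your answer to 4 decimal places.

0.9052

det(sI - A) = s^2 - (tr A)s + det A, with tr A = (-7) + (-1) = -8 and det A = (-7)·(-1) - 4·(-2) = 7 - (-8) = 15.
So p(s) = det(sI - A) = s^2 + 8s + 15.
Factor s^2 + 8s + 15: two numbers with sum -8 and product 15 are -3 and -5, so s^2 + 8s + 15 = (s + 3)(s + 5).
Hence p(s) = (s + 3) (s + 5), with roots -5, -3.
The eigenvalues -5, -3 are distinct and real, so A is diagonalisable and x(t) = e^{At} x(0) = V diag(e^{λ_i t}) V^{-1} x(0), where the columns of V are the eigenvectors.
λ = -5: A - (-5)I = [[-2, 4], [-2, 4]]. Row 1 gives (-2)·v1 + 4·v2 = 0, so take v_1 = [2, 1]^T.
λ = -3: A - (-3)I = [[-4, 4], [-2, 2]]. Row 1 gives (-4)·v1 + 4·v2 = 0, so take v_2 = [-1, -1]^T.
V = [v_1 v_2] = [[2, -1], [1, -1]] has det V = -1, so V^{-1} = adj(V)/det V = [[1, -1], [1, -2]].
Modal coordinates z(0) = V^{-1} x(0): 1·(-1) + (-1)·3 = -4; 1·(-1) + (-2)·3 = -7; so z(0) = [-4, -7]^T.
x_1(t) = Σ_i (v_i)_1 · z_i(0) · e^{λ_i t} (row 1 of V times the modal terms).
x_1(0.5) = 2·(-4)·e^{-5·0.5} + (-1)·(-7)·e^{-3·0.5} = (-8)·0.082085 + 7·0.223130 = 0.9052.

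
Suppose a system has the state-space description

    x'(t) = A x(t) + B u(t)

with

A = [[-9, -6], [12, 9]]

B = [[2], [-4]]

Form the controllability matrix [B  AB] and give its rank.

1

AB = [[6], [-12]]
Controllability matrix C = [B  AB] = [[2, 6], [-4, -12]]
Every column of C is a scalar multiple of column 1 = [2, -4] (multipliers 1, 3), so the columns span a one-dimensional space.
C ≠ 0, hence rank(C) = 1.
rank(C) = 1 < n = 2, so the pair (A, B) is not completely controllable.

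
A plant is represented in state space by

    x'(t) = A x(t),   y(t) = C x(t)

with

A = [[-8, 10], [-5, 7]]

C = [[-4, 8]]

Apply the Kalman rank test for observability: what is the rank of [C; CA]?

CA = [[-8, 16]]
Observability matrix O = [C; CA] = [[-4, 8], [-8, 16]]
Every row of O is a scalar multiple of row 1 = [-4, 8] (multipliers 1, 2), so the rows span a one-dimensional space.
O ≠ 0, hence rank(O) = 1.
rank(O) = 1 < n = 2, so the pair (A, C) is not completely observable.

1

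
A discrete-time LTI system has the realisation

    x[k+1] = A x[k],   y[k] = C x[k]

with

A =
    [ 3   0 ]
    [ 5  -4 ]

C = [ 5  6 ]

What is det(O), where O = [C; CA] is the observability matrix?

CA = [[45, -24]]
Observability matrix O = [C; CA] = [[5, 6], [45, -24]]
det(O) = 5·(-24) - 6·45 = -120 - 270 = -390
Since det(O) ≠ 0, rank(O) = 2 and the system is completely observable.

-390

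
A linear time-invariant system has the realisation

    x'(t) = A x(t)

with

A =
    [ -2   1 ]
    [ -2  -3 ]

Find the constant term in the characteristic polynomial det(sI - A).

8

For a 2×2 matrix, det(sI - A) = s^2 - (tr A)s + det A.
tr A = -5, det A = 8.
So p(s) = s^2 + 5s + 8.
The constant term is 8.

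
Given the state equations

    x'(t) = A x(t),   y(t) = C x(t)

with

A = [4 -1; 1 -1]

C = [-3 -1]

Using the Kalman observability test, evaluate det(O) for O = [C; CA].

CA = [[-13, 4]]
Observability matrix O = [C; CA] = [[-3, -1], [-13, 4]]
det(O) = (-3)·4 - (-1)·(-13) = -12 - 13 = -25
Since det(O) ≠ 0, rank(O) = 2 and the system is completely observable.

-25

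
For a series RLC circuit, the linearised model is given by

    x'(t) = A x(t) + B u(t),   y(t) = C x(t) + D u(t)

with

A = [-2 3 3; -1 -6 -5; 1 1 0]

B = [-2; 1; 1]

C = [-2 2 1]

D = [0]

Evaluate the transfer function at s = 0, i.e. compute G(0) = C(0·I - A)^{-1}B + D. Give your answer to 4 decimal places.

G(0) = C(-A)^{-1}B + D = -C A^{-1} B + D.
det A = -10, so A^{-1} = (1/-10)·adj(A) = [[-1/2, -3/10, -3/10], [1/2, 3/10, 13/10], [-1/2, -1/2, -3/2]]
A^{-1} B = [2/5, 3/5, -1]^T
C A^{-1} B = -3/5
G(0) = D - C A^{-1} B = 0 - (-3/5) = 3/5 ≈ 0.6000

0.6000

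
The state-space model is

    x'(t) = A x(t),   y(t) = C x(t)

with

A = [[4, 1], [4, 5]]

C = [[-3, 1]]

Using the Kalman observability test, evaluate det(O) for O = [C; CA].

CA = [[-8, 2]]
Observability matrix O = [C; CA] = [[-3, 1], [-8, 2]]
det(O) = (-3)·2 - 1·(-8) = -6 - (-8) = 2
Since det(O) ≠ 0, rank(O) = 2 and the system is completely observable.

2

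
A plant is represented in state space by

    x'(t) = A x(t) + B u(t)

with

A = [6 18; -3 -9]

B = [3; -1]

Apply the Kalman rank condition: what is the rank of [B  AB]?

AB = [[0], [0]]
Controllability matrix C = [B  AB] = [[3, 0], [-1, 0]]
Every column of C is a scalar multiple of column 1 = [3, -1] (multipliers 1, 0), so the columns span a one-dimensional space.
C ≠ 0, hence rank(C) = 1.
rank(C) = 1 < n = 2, so the pair (A, B) is not completely controllable.

1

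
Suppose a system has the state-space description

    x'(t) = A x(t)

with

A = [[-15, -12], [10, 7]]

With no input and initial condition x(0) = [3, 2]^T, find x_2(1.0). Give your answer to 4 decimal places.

det(sI - A) = s^2 - (tr A)s + det A, with tr A = (-15) + 7 = -8 and det A = (-15)·7 - (-12)·10 = -105 - (-120) = 15.
So p(s) = det(sI - A) = s^2 + 8s + 15.
Factor s^2 + 8s + 15: two numbers with sum -8 and product 15 are -3 and -5, so s^2 + 8s + 15 = (s + 3)(s + 5).
Hence p(s) = (s + 3) (s + 5), with roots -5, -3.
The eigenvalues -5, -3 are distinct and real, so A is diagonalisable and x(t) = e^{At} x(0) = V diag(e^{λ_i t}) V^{-1} x(0), where the columns of V are the eigenvectors.
λ = -5: A - (-5)I = [[-10, -12], [10, 12]]. Row 1 gives (-10)·v1 + (-12)·v2 = 0, so take v_1 = [6, -5]^T.
λ = -3: A - (-3)I = [[-12, -12], [10, 10]]. Row 1 gives (-12)·v1 + (-12)·v2 = 0, so take v_2 = [-1, 1]^T.
V = [v_1 v_2] = [[6, -1], [-5, 1]] has det V = 1, so V^{-1} = adj(V)/det V = [[1, 1], [5, 6]].
Modal coordinates z(0) = V^{-1} x(0): 1·3 + 1·2 = 5; 5·3 + 6·2 = 27; so z(0) = [5, 27]^T.
x_2(t) = Σ_i (v_i)_2 · z_i(0) · e^{λ_i t} (row 2 of V times the modal terms).
x_2(1.0) = (-5)·5·e^{-5·1.0} + 1·27·e^{-3·1.0} = (-25)·0.006738 + 27·0.049787 = 1.1758.

1.1758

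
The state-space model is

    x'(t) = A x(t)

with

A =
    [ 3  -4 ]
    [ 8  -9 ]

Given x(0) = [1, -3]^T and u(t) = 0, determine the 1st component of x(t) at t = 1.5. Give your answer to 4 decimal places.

det(sI - A) = s^2 - (tr A)s + det A, with tr A = 3 + (-9) = -6 and det A = 3·(-9) - (-4)·8 = -27 - (-32) = 5.
So p(s) = det(sI - A) = s^2 + 6s + 5.
Factor s^2 + 6s + 5: two numbers with sum -6 and product 5 are -1 and -5, so s^2 + 6s + 5 = (s + 1)(s + 5).
Hence p(s) = (s + 1) (s + 5), with roots -5, -1.
The eigenvalues -5, -1 are distinct and real, so A is diagonalisable and x(t) = e^{At} x(0) = V diag(e^{λ_i t}) V^{-1} x(0), where the columns of V are the eigenvectors.
λ = -5: A - (-5)I = [[8, -4], [8, -4]]. Row 1 gives 8·v1 + (-4)·v2 = 0, so take v_1 = [1, 2]^T.
λ = -1: A - (-1)I = [[4, -4], [8, -8]]. Row 1 gives 4·v1 + (-4)·v2 = 0, so take v_2 = [1, 1]^T.
V = [v_1 v_2] = [[1, 1], [2, 1]] has det V = -1, so V^{-1} = adj(V)/det V = [[-1, 1], [2, -1]].
Modal coordinates z(0) = V^{-1} x(0): (-1)·1 + 1·(-3) = -4; 2·1 + (-1)·(-3) = 5; so z(0) = [-4, 5]^T.
x_1(t) = Σ_i (v_i)_1 · z_i(0) · e^{λ_i t} (row 1 of V times the modal terms).
x_1(1.5) = 1·(-4)·e^{-5·1.5} + 1·5·e^{-1·1.5} = (-4)·0.000553 + 5·0.223130 = 1.1134.

1.1134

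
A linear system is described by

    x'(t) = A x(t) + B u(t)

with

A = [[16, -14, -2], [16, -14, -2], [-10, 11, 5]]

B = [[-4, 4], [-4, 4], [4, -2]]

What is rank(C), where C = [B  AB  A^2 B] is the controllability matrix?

2

AB = [[-16, 12], [-16, 12], [16, -6]]
A^2B = [[-64, 36], [-64, 36], [64, -18]]
Controllability matrix C = [B  AB  A^2B] = [[-4, 4, -16, 12, -64, 36], [-4, 4, -16, 12, -64, 36], [4, -2, 16, -6, 64, -18]]
The rows r1, r2, r3 of C are linearly dependent: -r1 + r2 = 0 (check each entry), so rank(C) ≤ 2.
The 2×2 minor from rows 1, 3, columns 1, 2 is (-4)·(-2) - 4·4 = 8 - 16 = -8 ≠ 0, so rank(C) = 2.
rank(C) = 2 < n = 3, so the pair (A, B) is not completely controllable.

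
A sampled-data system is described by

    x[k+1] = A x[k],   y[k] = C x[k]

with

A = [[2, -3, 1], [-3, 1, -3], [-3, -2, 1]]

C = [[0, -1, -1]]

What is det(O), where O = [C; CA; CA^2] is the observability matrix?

CA = [[6, 1, 2]]
CA^2 = [[3, -21, 5]]
Observability matrix O = [C; CA; CA^2] = [[0, -1, -1], [6, 1, 2], [3, -21, 5]]
Expanding along the first row, det(O) = 0·(1·5 - 2·(-21)) - (-1)·(6·5 - 2·3) + (-1)·(6·(-21) - 1·3) = 0·47 - (-1)·24 + (-1)·(-129) = 153
Since det(O) ≠ 0, rank(O) = 3 and the system is completely observable.

153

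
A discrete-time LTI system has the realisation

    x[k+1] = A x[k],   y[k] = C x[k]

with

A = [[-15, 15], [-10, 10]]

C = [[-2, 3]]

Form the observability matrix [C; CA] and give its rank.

1

CA = [[0, 0]]
Observability matrix O = [C; CA] = [[-2, 3], [0, 0]]
Every row of O is a scalar multiple of row 1 = [-2, 3] (multipliers 1, 0), so the rows span a one-dimensional space.
O ≠ 0, hence rank(O) = 1.
rank(O) = 1 < n = 2, so the pair (A, C) is not completely observable.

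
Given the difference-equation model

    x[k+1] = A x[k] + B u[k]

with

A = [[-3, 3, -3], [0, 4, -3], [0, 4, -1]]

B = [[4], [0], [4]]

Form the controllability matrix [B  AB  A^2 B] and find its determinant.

AB = [[-24], [-12], [-4]]
A^2B = [[48], [-36], [-44]]
Controllability matrix C = [B  AB  A^2B] = [[4, -24, 48], [0, -12, -36], [4, -4, -44]]
Expanding along the first row, det(C) = 4·((-12)·(-44) - (-36)·(-4)) - (-24)·(0·(-44) - (-36)·4) + 48·(0·(-4) - (-12)·4) = 4·384 - (-24)·144 + 48·48 = 7296
Since det(C) ≠ 0, rank(C) = 3 and the system is completely controllable.

7296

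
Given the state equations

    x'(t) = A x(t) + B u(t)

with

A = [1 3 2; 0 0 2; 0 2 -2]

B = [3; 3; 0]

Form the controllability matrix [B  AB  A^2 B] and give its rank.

AB = [[12], [0], [6]]
A^2B = [[24], [12], [-12]]
Controllability matrix C = [B  AB  A^2B] = [[3, 12, 24], [3, 0, 12], [0, 6, -12]]
det(C) = 3·(0·(-12) - 12·6) - 12·(3·(-12) - 12·0) + 24·(3·6 - 0·0) = 3·(-72) - 12·(-36) + 24·18 = 648 ≠ 0, so rank(C) = 3.
rank(C) = 3 = n, so the pair (A, B) is completely controllable.

3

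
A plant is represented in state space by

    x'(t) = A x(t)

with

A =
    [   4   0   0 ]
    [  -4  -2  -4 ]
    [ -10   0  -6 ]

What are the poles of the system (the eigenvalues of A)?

-6, -2, 4

det(sI - A) = s^3 - (tr A)s^2 + (M11 + M22 + M33)s - det A, where Mii is the 2×2 principal minor of A obtained by deleting row i and column i.
tr A = 4 + (-2) + (-6) = -4; M11 = (-2)·(-6) - (-4)·0 = 12 - 0 = 12; M22 = 4·(-6) - 0·(-10) = -24 - 0 = -24; M33 = 4·(-2) - 0·(-4) = -8 - 0 = -8; sum of minors = -20.
det A = 4·((-2)·(-6) - (-4)·0) - 0·((-4)·(-6) - (-4)·(-10)) + 0·((-4)·0 - (-2)·(-10)) = 4·12 - 0·(-16) + 0·(-20) = 48.
So p(s) = det(sI - A) = s^3 + 4s^2 - 20s - 48.
Rational-root test: any integer root divides -48. Testing small divisors, s = -2 works: p(-2) = -8 + 16 + 40 + (-48) = 0, so (s + 2) is a factor.
Dividing, p(s) = (s + 2)(s^2 + 2s - 24).
Factor s^2 + 2s - 24: two numbers with sum -2 and product -24 are 4 and -6, so s^2 + 2s - 24 = (s - 4)(s + 6).
Hence p(s) = (s - 4) (s + 2) (s + 6), with roots -6, -2, 4.
At least one eigenvalue has non-negative real part, so the system is not asymptotically stable.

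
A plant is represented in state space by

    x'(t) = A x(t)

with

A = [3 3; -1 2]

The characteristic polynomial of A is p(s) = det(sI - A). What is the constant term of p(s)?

For a 2×2 matrix, det(sI - A) = s^2 - (tr A)s + det A.
tr A = 5, det A = 9.
So p(s) = s^2 - 5s + 9.
The constant term is 9.

9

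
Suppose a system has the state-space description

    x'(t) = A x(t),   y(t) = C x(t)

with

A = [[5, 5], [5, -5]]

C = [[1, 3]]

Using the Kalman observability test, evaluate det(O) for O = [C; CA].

CA = [[20, -10]]
Observability matrix O = [C; CA] = [[1, 3], [20, -10]]
det(O) = 1·(-10) - 3·20 = -10 - 60 = -70
Since det(O) ≠ 0, rank(O) = 2 and the system is completely observable.

-70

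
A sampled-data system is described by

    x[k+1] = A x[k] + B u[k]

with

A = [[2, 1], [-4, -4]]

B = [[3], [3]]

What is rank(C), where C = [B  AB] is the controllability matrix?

2

AB = [[9], [-24]]
Controllability matrix C = [B  AB] = [[3, 9], [3, -24]]
det(C) = 3·(-24) - 9·3 = -72 - 27 = -99 ≠ 0, so rank(C) = 2.
rank(C) = 2 = n, so the pair (A, B) is completely controllable.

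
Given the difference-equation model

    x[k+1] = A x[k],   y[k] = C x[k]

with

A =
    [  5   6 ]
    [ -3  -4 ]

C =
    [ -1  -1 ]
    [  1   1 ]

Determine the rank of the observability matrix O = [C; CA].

CA = [[-2, -2], [2, 2]]
Observability matrix O = [C; CA] = [[-1, -1], [1, 1], [-2, -2], [2, 2]]
Every row of O is a scalar multiple of row 1 = [-1, -1] (multipliers 1, -1, 2, -2), so the rows span a one-dimensional space.
O ≠ 0, hence rank(O) = 1.
rank(O) = 1 < n = 2, so the pair (A, C) is not completely observable.

1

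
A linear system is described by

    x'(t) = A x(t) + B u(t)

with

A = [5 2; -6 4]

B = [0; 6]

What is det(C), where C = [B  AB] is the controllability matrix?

-72

AB = [[12], [24]]
Controllability matrix C = [B  AB] = [[0, 12], [6, 24]]
det(C) = 0·24 - 12·6 = 0 - 72 = -72
Since det(C) ≠ 0, rank(C) = 2 and the system is completely controllable.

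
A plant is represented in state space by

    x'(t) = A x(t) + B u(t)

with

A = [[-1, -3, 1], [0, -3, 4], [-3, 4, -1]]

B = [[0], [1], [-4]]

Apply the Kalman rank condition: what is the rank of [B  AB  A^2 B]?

3

AB = [[-7], [-19], [8]]
A^2B = [[72], [89], [-63]]
Controllability matrix C = [B  AB  A^2B] = [[0, -7, 72], [1, -19, 89], [-4, 8, -63]]
det(C) = 0·((-19)·(-63) - 89·8) - (-7)·(1·(-63) - 89·(-4)) + 72·(1·8 - (-19)·(-4)) = 0·485 - (-7)·293 + 72·(-68) = -2845 ≠ 0, so rank(C) = 3.
rank(C) = 3 = n, so the pair (A, B) is completely controllable.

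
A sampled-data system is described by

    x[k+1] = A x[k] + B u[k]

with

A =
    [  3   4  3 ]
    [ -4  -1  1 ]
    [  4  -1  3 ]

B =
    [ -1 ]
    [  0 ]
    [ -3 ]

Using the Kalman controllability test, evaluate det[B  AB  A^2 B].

AB = [[-12], [1], [-13]]
A^2B = [[-71], [34], [-88]]
Controllability matrix C = [B  AB  A^2B] = [[-1, -12, -71], [0, 1, 34], [-3, -13, -88]]
Expanding along the first row, det(C) = (-1)·(1·(-88) - 34·(-13)) - (-12)·(0·(-88) - 34·(-3)) + (-71)·(0·(-13) - 1·(-3)) = (-1)·354 - (-12)·102 + (-71)·3 = 657
Since det(C) ≠ 0, rank(C) = 3 and the system is completely controllable.

657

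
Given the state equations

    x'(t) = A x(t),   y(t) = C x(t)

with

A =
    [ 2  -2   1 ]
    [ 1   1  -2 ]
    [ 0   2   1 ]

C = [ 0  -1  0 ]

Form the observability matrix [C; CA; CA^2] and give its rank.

3

CA = [[-1, -1, 2]]
CA^2 = [[-3, 5, 3]]
Observability matrix O = [C; CA; CA^2] = [[0, -1, 0], [-1, -1, 2], [-3, 5, 3]]
det(O) = 0·((-1)·3 - 2·5) - (-1)·((-1)·3 - 2·(-3)) + 0·((-1)·5 - (-1)·(-3)) = 0·(-13) - (-1)·3 + 0·(-8) = 3 ≠ 0, so rank(O) = 3.
rank(O) = 3 = n, so the pair (A, C) is completely observable.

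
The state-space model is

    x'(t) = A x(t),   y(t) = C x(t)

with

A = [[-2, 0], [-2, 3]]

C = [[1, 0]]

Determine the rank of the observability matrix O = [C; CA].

CA = [[-2, 0]]
Observability matrix O = [C; CA] = [[1, 0], [-2, 0]]
Every row of O is a scalar multiple of row 1 = [1, 0] (multipliers 1, -2), so the rows span a one-dimensional space.
O ≠ 0, hence rank(O) = 1.
rank(O) = 1 < n = 2, so the pair (A, C) is not completely observable.

1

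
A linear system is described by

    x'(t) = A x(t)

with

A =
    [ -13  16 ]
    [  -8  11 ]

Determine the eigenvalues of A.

det(sI - A) = s^2 - (tr A)s + det A, with tr A = (-13) + 11 = -2 and det A = (-13)·11 - 16·(-8) = -143 - (-128) = -15.
So p(s) = det(sI - A) = s^2 + 2s - 15.
Factor s^2 + 2s - 15: two numbers with sum -2 and product -15 are 3 and -5, so s^2 + 2s - 15 = (s - 3)(s + 5).
Hence p(s) = (s - 3) (s + 5), with roots -5, 3.
At least one eigenvalue has non-negative real part, so the system is not asymptotically stable.

-5, 3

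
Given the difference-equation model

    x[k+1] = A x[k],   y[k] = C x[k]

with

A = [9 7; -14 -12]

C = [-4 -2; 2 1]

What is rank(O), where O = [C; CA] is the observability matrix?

CA = [[-8, -4], [4, 2]]
Observability matrix O = [C; CA] = [[-4, -2], [2, 1], [-8, -4], [4, 2]]
Every row of O is a scalar multiple of row 1 = [-4, -2] (multipliers 1, -1/2, 2, -1), so the rows span a one-dimensional space.
O ≠ 0, hence rank(O) = 1.
rank(O) = 1 < n = 2, so the pair (A, C) is not completely observable.

1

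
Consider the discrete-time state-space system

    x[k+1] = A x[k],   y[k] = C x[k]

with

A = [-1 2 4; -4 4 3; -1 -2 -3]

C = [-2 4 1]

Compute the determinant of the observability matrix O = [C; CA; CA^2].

-1268

CA = [[-15, 10, 1]]
CA^2 = [[-26, 8, -33]]
Observability matrix O = [C; CA; CA^2] = [[-2, 4, 1], [-15, 10, 1], [-26, 8, -33]]
Expanding along the first row, det(O) = (-2)·(10·(-33) - 1·8) - 4·((-15)·(-33) - 1·(-26)) + 1·((-15)·8 - 10·(-26)) = (-2)·(-338) - 4·521 + 1·140 = -1268
Since det(O) ≠ 0, rank(O) = 3 and the system is completely observable.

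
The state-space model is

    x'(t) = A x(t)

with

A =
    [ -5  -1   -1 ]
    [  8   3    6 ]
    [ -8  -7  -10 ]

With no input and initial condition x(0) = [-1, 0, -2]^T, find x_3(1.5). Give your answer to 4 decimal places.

det(sI - A) = s^3 - (tr A)s^2 + (M11 + M22 + M33)s - det A, where Mii is the 2×2 principal minor of A obtained by deleting row i and column i.
tr A = (-5) + 3 + (-10) = -12; M11 = 3·(-10) - 6·(-7) = -30 - (-42) = 12; M22 = (-5)·(-10) - (-1)·(-8) = 50 - 8 = 42; M33 = (-5)·3 - (-1)·8 = -15 - (-8) = -7; sum of minors = 47.
det A = (-5)·(3·(-10) - 6·(-7)) - (-1)·(8·(-10) - 6·(-8)) + (-1)·(8·(-7) - 3·(-8)) = (-5)·12 - (-1)·(-32) + (-1)·(-32) = -60.
So p(s) = det(sI - A) = s^3 + 12s^2 + 47s + 60.
Rational-root test: any integer root divides 60. Testing small divisors, s = -3 works: p(-3) = -27 + 108 + (-141) + 60 = 0, so (s + 3) is a factor.
Dividing, p(s) = (s + 3)(s^2 + 9s + 20).
Factor s^2 + 9s + 20: two numbers with sum -9 and product 20 are -4 and -5, so s^2 + 9s + 20 = (s + 4)(s + 5).
Hence p(s) = (s + 3) (s + 4) (s + 5), with roots -5, -4, -3.
The eigenvalues -5, -4, -3 are distinct and real, so A is diagonalisable and x(t) = e^{At} x(0) = V diag(e^{λ_i t}) V^{-1} x(0), where the columns of V are the eigenvectors.
λ = -5: A - (-5)I = [[0, -1, -1], [8, 8, 6], [-8, -7, -5]]. v must be orthogonal to every row; (row 1) × (row 2) = [2, -8, 8], so take v_1 = [1, -4, 4]^T.
λ = -4: A - (-4)I = [[-1, -1, -1], [8, 7, 6], [-8, -7, -6]]. v must be orthogonal to every row; (row 1) × (row 2) = [1, -2, 1], so take v_2 = [-1, 2, -1]^T.
λ = -3: A - (-3)I = [[-2, -1, -1], [8, 6, 6], [-8, -7, -7]]. v must be orthogonal to every row; (row 1) × (row 2) = [0, 4, -4], so take v_3 = [0, 1, -1]^T.
V = [v_1 v_2 v_3] = [[1, -1, 0], [-4, 2, 1], [4, -1, -1]] has det V = -1, so V^{-1} = adj(V)/det V = [[1, 1, 1], [0, 1, 1], [4, 3, 2]].
Modal coordinates z(0) = V^{-1} x(0): 1·(-1) + 1·0 + 1·(-2) = -3; 0·(-1) + 1·0 + 1·(-2) = -2; 4·(-1) + 3·0 + 2·(-2) = -8; so z(0) = [-3, -2, -8]^T.
x_3(t) = Σ_i (v_i)_3 · z_i(0) · e^{λ_i t} (row 3 of V times the modal terms).
x_3(1.5) = 4·(-3)·e^{-5·1.5} + (-1)·(-2)·e^{-4·1.5} + (-1)·(-8)·e^{-3·1.5} = (-12)·0.000553 + 2·0.002479 + 8·0.011109 = 0.0872.

0.0872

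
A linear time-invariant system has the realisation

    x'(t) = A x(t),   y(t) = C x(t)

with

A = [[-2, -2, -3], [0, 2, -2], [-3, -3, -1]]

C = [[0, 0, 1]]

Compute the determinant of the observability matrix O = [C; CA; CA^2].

CA = [[-3, -3, -1]]
CA^2 = [[9, 3, 16]]
Observability matrix O = [C; CA; CA^2] = [[0, 0, 1], [-3, -3, -1], [9, 3, 16]]
Expanding along the first row, det(O) = 0·((-3)·16 - (-1)·3) - 0·((-3)·16 - (-1)·9) + 1·((-3)·3 - (-3)·9) = 0·(-45) - 0·(-39) + 1·18 = 18
Since det(O) ≠ 0, rank(O) = 3 and the system is completely observable.

18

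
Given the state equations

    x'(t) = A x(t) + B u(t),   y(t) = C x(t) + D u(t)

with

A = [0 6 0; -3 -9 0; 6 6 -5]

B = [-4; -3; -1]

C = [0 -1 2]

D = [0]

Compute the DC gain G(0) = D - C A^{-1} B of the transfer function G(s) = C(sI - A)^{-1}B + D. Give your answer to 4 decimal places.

G(0) = C(-A)^{-1}B + D = -C A^{-1} B + D.
det A = -90, so A^{-1} = (1/-90)·adj(A) = [[-1/2, -1/3, 0], [1/6, 0, 0], [-2/5, -2/5, -1/5]]
A^{-1} B = [3, -2/3, 3]^T
C A^{-1} B = 20/3
G(0) = D - C A^{-1} B = 0 - (20/3) = -20/3 ≈ -6.6667

-6.6667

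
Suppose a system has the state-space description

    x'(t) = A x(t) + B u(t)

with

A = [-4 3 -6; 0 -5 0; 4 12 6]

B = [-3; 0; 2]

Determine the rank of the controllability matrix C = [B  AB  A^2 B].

1

AB = [[0], [0], [0]]
A^2B = [[0], [0], [0]]
Controllability matrix C = [B  AB  A^2B] = [[-3, 0, 0], [0, 0, 0], [2, 0, 0]]
Every column of C is a scalar multiple of column 1 = [-3, 0, 2] (multipliers 1, 0, 0), so the columns span a one-dimensional space.
C ≠ 0, hence rank(C) = 1.
rank(C) = 1 < n = 3, so the pair (A, B) is not completely controllable.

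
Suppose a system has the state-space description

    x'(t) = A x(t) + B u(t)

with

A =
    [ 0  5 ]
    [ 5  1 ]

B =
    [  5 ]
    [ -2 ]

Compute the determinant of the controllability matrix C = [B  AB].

AB = [[-10], [23]]
Controllability matrix C = [B  AB] = [[5, -10], [-2, 23]]
det(C) = 5·23 - (-10)·(-2) = 115 - 20 = 95
Since det(C) ≠ 0, rank(C) = 2 and the system is completely controllable.

95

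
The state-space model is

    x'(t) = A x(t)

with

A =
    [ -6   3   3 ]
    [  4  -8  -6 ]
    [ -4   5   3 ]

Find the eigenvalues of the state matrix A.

-6, -3, -2

det(sI - A) = s^3 - (tr A)s^2 + (M11 + M22 + M33)s - det A, where Mii is the 2×2 principal minor of A obtained by deleting row i and column i.
tr A = (-6) + (-8) + 3 = -11; M11 = (-8)·3 - (-6)·5 = -24 - (-30) = 6; M22 = (-6)·3 - 3·(-4) = -18 - (-12) = -6; M33 = (-6)·(-8) - 3·4 = 48 - 12 = 36; sum of minors = 36.
det A = (-6)·((-8)·3 - (-6)·5) - 3·(4·3 - (-6)·(-4)) + 3·(4·5 - (-8)·(-4)) = (-6)·6 - 3·(-12) + 3·(-12) = -36.
So p(s) = det(sI - A) = s^3 + 11s^2 + 36s + 36.
Rational-root test: any integer root divides 36. Testing small divisors, s = -2 works: p(-2) = -8 + 44 + (-72) + 36 = 0, so (s + 2) is a factor.
Dividing, p(s) = (s + 2)(s^2 + 9s + 18).
Factor s^2 + 9s + 18: two numbers with sum -9 and product 18 are -3 and -6, so s^2 + 9s + 18 = (s + 3)(s + 6).
Hence p(s) = (s + 2) (s + 3) (s + 6), with roots -6, -3, -2.
All eigenvalues have negative real part, so the system is asymptotically stable.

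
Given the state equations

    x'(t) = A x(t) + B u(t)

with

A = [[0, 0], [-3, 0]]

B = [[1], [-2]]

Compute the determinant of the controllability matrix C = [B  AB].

-3

AB = [[0], [-3]]
Controllability matrix C = [B  AB] = [[1, 0], [-2, -3]]
det(C) = 1·(-3) - 0·(-2) = -3 - 0 = -3
Since det(C) ≠ 0, rank(C) = 2 and the system is completely controllable.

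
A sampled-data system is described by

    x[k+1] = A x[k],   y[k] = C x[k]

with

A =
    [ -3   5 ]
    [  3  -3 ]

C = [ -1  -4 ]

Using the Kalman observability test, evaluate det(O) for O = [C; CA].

CA = [[-9, 7]]
Observability matrix O = [C; CA] = [[-1, -4], [-9, 7]]
det(O) = (-1)·7 - (-4)·(-9) = -7 - 36 = -43
Since det(O) ≠ 0, rank(O) = 2 and the system is completely observable.

-43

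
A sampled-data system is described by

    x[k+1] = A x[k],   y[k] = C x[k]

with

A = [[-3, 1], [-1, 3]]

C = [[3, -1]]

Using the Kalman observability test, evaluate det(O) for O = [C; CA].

-8

CA = [[-8, 0]]
Observability matrix O = [C; CA] = [[3, -1], [-8, 0]]
det(O) = 3·0 - (-1)·(-8) = 0 - 8 = -8
Since det(O) ≠ 0, rank(O) = 2 and the system is completely observable.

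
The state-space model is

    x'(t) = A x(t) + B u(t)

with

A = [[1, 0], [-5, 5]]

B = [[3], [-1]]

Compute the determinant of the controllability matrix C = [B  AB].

-57

AB = [[3], [-20]]
Controllability matrix C = [B  AB] = [[3, 3], [-1, -20]]
det(C) = 3·(-20) - 3·(-1) = -60 - (-3) = -57
Since det(C) ≠ 0, rank(C) = 2 and the system is completely controllable.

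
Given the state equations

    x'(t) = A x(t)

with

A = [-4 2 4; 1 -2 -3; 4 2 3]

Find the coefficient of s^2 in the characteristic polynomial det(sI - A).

Expand det(sI - A) for the 3×3 matrix.
p(s) = s^3 + 3s^2 - 22s - 10.
(Check: constant term = det(-A) = (-1)^3 det A = -10; coefficient of s^2 = -tr A = 3.)
The coefficient of s^2 is 3.

3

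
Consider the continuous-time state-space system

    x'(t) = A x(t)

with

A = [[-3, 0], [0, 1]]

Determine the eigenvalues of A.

-3, 1

det(sI - A) = s^2 - (tr A)s + det A, with tr A = (-3) + 1 = -2 and det A = (-3)·1 - 0·0 = -3 - 0 = -3.
So p(s) = det(sI - A) = s^2 + 2s - 3.
Factor s^2 + 2s - 3: two numbers with sum -2 and product -3 are 1 and -3, so s^2 + 2s - 3 = (s - 1)(s + 3).
Hence p(s) = (s - 1) (s + 3), with roots -3, 1.
At least one eigenvalue has non-negative real part, so the system is not asymptotically stable.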